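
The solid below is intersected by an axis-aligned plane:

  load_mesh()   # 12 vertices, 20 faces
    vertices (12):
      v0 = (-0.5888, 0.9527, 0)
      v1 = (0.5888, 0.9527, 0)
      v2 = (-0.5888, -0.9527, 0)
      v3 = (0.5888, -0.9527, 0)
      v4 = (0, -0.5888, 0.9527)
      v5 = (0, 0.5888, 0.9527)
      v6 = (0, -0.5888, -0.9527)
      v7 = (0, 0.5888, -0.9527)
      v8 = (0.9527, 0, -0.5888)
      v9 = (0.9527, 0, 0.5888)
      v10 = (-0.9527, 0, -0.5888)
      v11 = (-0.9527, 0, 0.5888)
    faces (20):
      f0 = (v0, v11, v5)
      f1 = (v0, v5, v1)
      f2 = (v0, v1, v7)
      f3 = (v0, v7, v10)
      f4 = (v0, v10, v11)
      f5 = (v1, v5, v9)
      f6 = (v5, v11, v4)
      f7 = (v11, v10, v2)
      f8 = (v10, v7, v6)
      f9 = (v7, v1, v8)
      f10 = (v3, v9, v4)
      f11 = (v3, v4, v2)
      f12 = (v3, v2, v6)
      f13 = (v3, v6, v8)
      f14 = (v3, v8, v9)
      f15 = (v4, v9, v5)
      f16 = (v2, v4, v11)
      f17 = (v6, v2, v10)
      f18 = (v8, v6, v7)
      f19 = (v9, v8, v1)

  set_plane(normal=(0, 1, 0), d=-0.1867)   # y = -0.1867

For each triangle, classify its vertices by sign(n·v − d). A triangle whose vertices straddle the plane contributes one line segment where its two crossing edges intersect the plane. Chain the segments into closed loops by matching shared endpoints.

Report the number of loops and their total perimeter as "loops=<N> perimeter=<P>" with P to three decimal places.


Straddling triangles (10 of 20):
  (v5,v11,v4) [++-] → (-0.650613, -0.1867, 0.704187)–(0, -0.1867, 0.9527)  len=0.6965
  (v11,v10,v2) [++-] → (-0.881387, -0.1867, -0.473413)–(-0.881387, -0.1867, 0.473413)  len=0.9468
  (v10,v7,v6) [++-] → (0, -0.1867, -0.9527)–(-0.650613, -0.1867, -0.704187)  len=0.6965
  (v3,v9,v4) [-+-] → (0.881387, -0.1867, 0.473413)–(0.650613, -0.1867, 0.704187)  len=0.3264
  (v3,v6,v8) [--+] → (0.650613, -0.1867, -0.704187)–(0.881387, -0.1867, -0.473413)  len=0.3264
  (v3,v8,v9) [-++] → (0.881387, -0.1867, -0.473413)–(0.881387, -0.1867, 0.473413)  len=0.9468
  (v4,v9,v5) [-++] → (0.650613, -0.1867, 0.704187)–(0, -0.1867, 0.9527)  len=0.6965
  (v2,v4,v11) [--+] → (-0.650613, -0.1867, 0.704187)–(-0.881387, -0.1867, 0.473413)  len=0.3264
  (v6,v2,v10) [--+] → (-0.881387, -0.1867, -0.473413)–(-0.650613, -0.1867, -0.704187)  len=0.3264
  (v8,v6,v7) [+-+] → (0.650613, -0.1867, -0.704187)–(0, -0.1867, -0.9527)  len=0.6965

Chained into 1 loop(s):
  loop 1: 10 segments, perimeter = 5.9849
Total perimeter = 5.985

loops=1 perimeter=5.985


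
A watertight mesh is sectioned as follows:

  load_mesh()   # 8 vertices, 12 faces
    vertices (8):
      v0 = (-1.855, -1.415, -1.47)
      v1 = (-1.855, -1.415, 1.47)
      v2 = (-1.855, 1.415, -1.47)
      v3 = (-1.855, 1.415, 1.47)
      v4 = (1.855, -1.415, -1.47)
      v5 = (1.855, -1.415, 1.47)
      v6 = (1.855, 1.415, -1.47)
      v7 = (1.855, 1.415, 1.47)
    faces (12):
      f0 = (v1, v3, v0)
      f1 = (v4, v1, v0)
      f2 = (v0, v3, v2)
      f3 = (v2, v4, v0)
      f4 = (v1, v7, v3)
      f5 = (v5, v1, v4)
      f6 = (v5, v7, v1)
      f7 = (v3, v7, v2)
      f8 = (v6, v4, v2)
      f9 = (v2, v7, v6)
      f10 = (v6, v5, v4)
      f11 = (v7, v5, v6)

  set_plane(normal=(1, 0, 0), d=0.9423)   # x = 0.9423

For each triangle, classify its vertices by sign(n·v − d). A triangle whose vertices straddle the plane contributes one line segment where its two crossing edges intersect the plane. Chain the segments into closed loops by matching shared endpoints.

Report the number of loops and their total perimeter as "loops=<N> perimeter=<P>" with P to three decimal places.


loops=1 perimeter=11.540

Straddling triangles (8 of 12):
  (v4,v1,v0) [+--] → (0.9423, -1.415, -0.746728)–(0.9423, -1.415, -1.47)  len=0.7233
  (v2,v4,v0) [-+-] → (0.9423, -0.718789, -1.47)–(0.9423, -1.415, -1.47)  len=0.6962
  (v1,v7,v3) [-+-] → (0.9423, 0.718789, 1.47)–(0.9423, 1.415, 1.47)  len=0.6962
  (v5,v1,v4) [+-+] → (0.9423, -1.415, 1.47)–(0.9423, -1.415, -0.746728)  len=2.2167
  (v5,v7,v1) [++-] → (0.9423, 0.718789, 1.47)–(0.9423, -1.415, 1.47)  len=2.1338
  (v3,v7,v2) [-+-] → (0.9423, 1.415, 1.47)–(0.9423, 1.415, 0.746728)  len=0.7233
  (v6,v4,v2) [++-] → (0.9423, -0.718789, -1.47)–(0.9423, 1.415, -1.47)  len=2.1338
  (v2,v7,v6) [-++] → (0.9423, 1.415, 0.746728)–(0.9423, 1.415, -1.47)  len=2.2167

Chained into 1 loop(s):
  loop 1: 8 segments, perimeter = 11.5400
Total perimeter = 11.540


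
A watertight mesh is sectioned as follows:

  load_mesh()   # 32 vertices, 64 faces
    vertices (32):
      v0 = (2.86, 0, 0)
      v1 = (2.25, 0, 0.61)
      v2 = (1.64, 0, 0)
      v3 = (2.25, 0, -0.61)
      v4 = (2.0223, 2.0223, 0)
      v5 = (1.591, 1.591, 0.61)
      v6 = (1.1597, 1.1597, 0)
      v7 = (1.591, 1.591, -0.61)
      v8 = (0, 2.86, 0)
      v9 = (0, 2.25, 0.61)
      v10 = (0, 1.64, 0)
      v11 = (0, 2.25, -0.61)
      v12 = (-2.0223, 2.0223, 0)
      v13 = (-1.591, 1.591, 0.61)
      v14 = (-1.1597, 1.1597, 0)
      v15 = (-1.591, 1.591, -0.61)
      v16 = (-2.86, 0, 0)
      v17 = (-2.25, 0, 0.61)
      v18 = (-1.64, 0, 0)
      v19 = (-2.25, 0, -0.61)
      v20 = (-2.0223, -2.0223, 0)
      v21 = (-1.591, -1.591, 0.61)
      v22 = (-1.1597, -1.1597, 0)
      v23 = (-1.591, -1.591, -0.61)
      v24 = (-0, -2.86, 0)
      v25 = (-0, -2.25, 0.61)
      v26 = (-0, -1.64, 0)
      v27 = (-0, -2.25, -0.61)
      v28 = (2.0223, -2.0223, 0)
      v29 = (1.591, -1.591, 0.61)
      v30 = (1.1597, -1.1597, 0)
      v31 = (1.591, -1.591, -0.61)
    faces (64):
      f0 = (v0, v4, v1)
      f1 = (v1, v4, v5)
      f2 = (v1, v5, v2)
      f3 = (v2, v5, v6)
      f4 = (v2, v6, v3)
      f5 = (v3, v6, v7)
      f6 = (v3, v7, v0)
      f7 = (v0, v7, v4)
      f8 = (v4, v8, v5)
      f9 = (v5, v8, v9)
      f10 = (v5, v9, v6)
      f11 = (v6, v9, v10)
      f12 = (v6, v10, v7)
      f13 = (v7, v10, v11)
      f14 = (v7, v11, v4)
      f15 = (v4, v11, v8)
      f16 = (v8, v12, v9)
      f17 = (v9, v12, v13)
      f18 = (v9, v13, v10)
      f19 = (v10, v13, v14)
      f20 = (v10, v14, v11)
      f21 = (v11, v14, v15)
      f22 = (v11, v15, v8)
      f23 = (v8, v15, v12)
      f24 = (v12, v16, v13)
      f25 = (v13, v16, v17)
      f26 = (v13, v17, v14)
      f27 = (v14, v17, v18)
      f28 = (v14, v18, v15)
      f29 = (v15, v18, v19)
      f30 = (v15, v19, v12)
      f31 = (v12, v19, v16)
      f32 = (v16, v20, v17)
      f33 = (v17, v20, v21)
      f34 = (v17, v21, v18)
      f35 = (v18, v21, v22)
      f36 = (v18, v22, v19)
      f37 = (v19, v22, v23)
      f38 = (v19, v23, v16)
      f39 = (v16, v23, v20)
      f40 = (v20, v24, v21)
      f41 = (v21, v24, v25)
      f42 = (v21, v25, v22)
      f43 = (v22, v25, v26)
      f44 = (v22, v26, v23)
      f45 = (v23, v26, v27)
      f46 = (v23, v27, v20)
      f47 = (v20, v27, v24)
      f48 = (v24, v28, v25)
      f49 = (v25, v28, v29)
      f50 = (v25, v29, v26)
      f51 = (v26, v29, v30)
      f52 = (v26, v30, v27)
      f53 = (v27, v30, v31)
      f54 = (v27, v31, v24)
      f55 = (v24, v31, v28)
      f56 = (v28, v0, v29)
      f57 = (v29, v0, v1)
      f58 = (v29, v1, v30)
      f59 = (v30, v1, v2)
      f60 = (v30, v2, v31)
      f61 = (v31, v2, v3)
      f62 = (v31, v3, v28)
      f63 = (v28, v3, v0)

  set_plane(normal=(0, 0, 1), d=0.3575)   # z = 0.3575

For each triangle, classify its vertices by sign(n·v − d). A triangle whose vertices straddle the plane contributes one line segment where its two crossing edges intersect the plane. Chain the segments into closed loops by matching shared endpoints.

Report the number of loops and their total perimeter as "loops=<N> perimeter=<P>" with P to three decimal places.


loops=2 perimeter=27.553

Straddling triangles (32 of 64):
  (v0,v4,v1) [--+] → (2.15575, 0.8371, 0.3575)–(2.5025, 0, 0.3575)  len=0.9061
  (v1,v4,v5) [+-+] → (2.15575, 0.8371, 0.3575)–(1.76953, 1.76953, 0.3575)  len=1.0093
  (v1,v5,v2) [++-] → (1.61128, 0.93243, 0.3575)–(1.9975, 0, 0.3575)  len=1.0093
  (v2,v5,v6) [-+-] → (1.61128, 0.93243, 0.3575)–(1.41247, 1.41247, 0.3575)  len=0.5196
  (v4,v8,v5) [--+] → (0.93243, 2.11628, 0.3575)–(1.76953, 1.76953, 0.3575)  len=0.9061
  (v5,v8,v9) [+-+] → (0.93243, 2.11628, 0.3575)–(0, 2.5025, 0.3575)  len=1.0093
  (v5,v9,v6) [++-] → (0.48004, 1.79869, 0.3575)–(1.41247, 1.41247, 0.3575)  len=1.0093
  (v6,v9,v10) [-+-] → (0.48004, 1.79869, 0.3575)–(0, 1.9975, 0.3575)  len=0.5196
  (v8,v12,v9) [--+] → (-0.8371, 2.15575, 0.3575)–(0, 2.5025, 0.3575)  len=0.9061
  (v9,v12,v13) [+-+] → (-0.8371, 2.15575, 0.3575)–(-1.76953, 1.76953, 0.3575)  len=1.0093
  (v9,v13,v10) [++-] → (-0.93243, 1.61128, 0.3575)–(0, 1.9975, 0.3575)  len=1.0093
  (v10,v13,v14) [-+-] → (-0.93243, 1.61128, 0.3575)–(-1.41247, 1.41247, 0.3575)  len=0.5196
  (v12,v16,v13) [--+] → (-2.11628, 0.93243, 0.3575)–(-1.76953, 1.76953, 0.3575)  len=0.9061
  (v13,v16,v17) [+-+] → (-2.11628, 0.93243, 0.3575)–(-2.5025, 0, 0.3575)  len=1.0093
  (v13,v17,v14) [++-] → (-1.79869, 0.48004, 0.3575)–(-1.41247, 1.41247, 0.3575)  len=1.0093
  (v14,v17,v18) [-+-] → (-1.79869, 0.48004, 0.3575)–(-1.9975, 0, 0.3575)  len=0.5196
  (v16,v20,v17) [--+] → (-2.15575, -0.8371, 0.3575)–(-2.5025, 0, 0.3575)  len=0.9061
  (v17,v20,v21) [+-+] → (-2.15575, -0.8371, 0.3575)–(-1.76953, -1.76953, 0.3575)  len=1.0093
  (v17,v21,v18) [++-] → (-1.61128, -0.93243, 0.3575)–(-1.9975, 0, 0.3575)  len=1.0093
  (v18,v21,v22) [-+-] → (-1.61128, -0.93243, 0.3575)–(-1.41247, -1.41247, 0.3575)  len=0.5196
  (v20,v24,v21) [--+] → (-0.93243, -2.11628, 0.3575)–(-1.76953, -1.76953, 0.3575)  len=0.9061
  (v21,v24,v25) [+-+] → (-0.93243, -2.11628, 0.3575)–(0, -2.5025, 0.3575)  len=1.0093
  (v21,v25,v22) [++-] → (-0.48004, -1.79869, 0.3575)–(-1.41247, -1.41247, 0.3575)  len=1.0093
  (v22,v25,v26) [-+-] → (-0.48004, -1.79869, 0.3575)–(0, -1.9975, 0.3575)  len=0.5196
  (v24,v28,v25) [--+] → (0.8371, -2.15575, 0.3575)–(0, -2.5025, 0.3575)  len=0.9061
  (v25,v28,v29) [+-+] → (0.8371, -2.15575, 0.3575)–(1.76953, -1.76953, 0.3575)  len=1.0093
  (v25,v29,v26) [++-] → (0.93243, -1.61128, 0.3575)–(0, -1.9975, 0.3575)  len=1.0093
  (v26,v29,v30) [-+-] → (0.93243, -1.61128, 0.3575)–(1.41247, -1.41247, 0.3575)  len=0.5196
  (v28,v0,v29) [--+] → (2.11628, -0.93243, 0.3575)–(1.76953, -1.76953, 0.3575)  len=0.9061
  (v29,v0,v1) [+-+] → (2.11628, -0.93243, 0.3575)–(2.5025, 0, 0.3575)  len=1.0093
  (v29,v1,v30) [++-] → (1.79869, -0.48004, 0.3575)–(1.41247, -1.41247, 0.3575)  len=1.0093
  (v30,v1,v2) [-+-] → (1.79869, -0.48004, 0.3575)–(1.9975, 0, 0.3575)  len=0.5196

Chained into 2 loop(s):
  loop 1: 16 segments, perimeter = 15.3226
  loop 2: 16 segments, perimeter = 12.2307
Total perimeter = 27.553


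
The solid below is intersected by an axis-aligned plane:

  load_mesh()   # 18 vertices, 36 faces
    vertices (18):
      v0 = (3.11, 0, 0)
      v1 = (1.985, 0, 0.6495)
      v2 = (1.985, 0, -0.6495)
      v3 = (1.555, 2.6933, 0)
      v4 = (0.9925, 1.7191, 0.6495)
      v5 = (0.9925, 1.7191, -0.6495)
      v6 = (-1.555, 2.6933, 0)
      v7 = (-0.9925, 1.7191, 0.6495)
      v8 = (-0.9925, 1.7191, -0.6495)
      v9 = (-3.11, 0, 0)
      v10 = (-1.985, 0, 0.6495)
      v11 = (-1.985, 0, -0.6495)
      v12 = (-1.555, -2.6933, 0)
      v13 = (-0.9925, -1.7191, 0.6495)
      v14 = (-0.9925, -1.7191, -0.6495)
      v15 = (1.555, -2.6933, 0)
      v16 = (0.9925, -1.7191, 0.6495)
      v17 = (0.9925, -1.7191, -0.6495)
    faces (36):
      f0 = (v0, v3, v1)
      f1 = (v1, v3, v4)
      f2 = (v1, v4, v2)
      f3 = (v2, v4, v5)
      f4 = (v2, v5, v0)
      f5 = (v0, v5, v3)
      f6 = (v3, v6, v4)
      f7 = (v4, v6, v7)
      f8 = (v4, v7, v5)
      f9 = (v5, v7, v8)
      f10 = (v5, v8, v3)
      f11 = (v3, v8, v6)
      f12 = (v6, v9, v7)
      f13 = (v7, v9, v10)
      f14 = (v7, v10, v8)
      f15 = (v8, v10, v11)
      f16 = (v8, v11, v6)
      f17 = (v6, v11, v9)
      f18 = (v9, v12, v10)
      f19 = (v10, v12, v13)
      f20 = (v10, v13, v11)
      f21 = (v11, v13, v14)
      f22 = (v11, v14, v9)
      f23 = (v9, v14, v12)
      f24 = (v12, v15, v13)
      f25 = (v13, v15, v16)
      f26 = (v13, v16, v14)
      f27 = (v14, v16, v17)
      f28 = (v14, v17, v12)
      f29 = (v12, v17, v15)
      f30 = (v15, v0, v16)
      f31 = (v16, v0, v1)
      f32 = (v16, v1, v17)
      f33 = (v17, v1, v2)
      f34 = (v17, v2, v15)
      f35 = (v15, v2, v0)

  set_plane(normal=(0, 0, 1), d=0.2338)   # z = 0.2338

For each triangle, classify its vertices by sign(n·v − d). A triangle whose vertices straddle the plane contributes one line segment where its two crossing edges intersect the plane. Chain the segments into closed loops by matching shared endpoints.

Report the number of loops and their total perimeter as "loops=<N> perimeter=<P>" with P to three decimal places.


loops=2 perimeter=28.140

Straddling triangles (24 of 36):
  (v0,v3,v1) [--+] → (1.70979, 1.72379, 0.2338)–(2.70503, 0, 0.2338)  len=1.9905
  (v1,v3,v4) [+-+] → (1.70979, 1.72379, 0.2338)–(1.35252, 2.34262, 0.2338)  len=0.7146
  (v1,v4,v2) [++-] → (1.31012, 1.16896, 0.2338)–(1.985, 0, 0.2338)  len=1.3498
  (v2,v4,v5) [-+-] → (1.31012, 1.16896, 0.2338)–(0.9925, 1.7191, 0.2338)  len=0.6352
  (v3,v6,v4) [--+] → (-0.637978, 2.34262, 0.2338)–(1.35252, 2.34262, 0.2338)  len=1.9905
  (v4,v6,v7) [+-+] → (-0.637978, 2.34262, 0.2338)–(-1.35252, 2.34262, 0.2338)  len=0.7145
  (v4,v7,v5) [++-] → (-0.357269, 1.7191, 0.2338)–(0.9925, 1.7191, 0.2338)  len=1.3498
  (v5,v7,v8) [-+-] → (-0.357269, 1.7191, 0.2338)–(-0.9925, 1.7191, 0.2338)  len=0.6352
  (v6,v9,v7) [--+] → (-2.34777, 0.618823, 0.2338)–(-1.35252, 2.34262, 0.2338)  len=1.9905
  (v7,v9,v10) [+-+] → (-2.34777, 0.618823, 0.2338)–(-2.70503, 0, 0.2338)  len=0.7146
  (v7,v10,v8) [++-] → (-1.66738, 0.550138, 0.2338)–(-0.9925, 1.7191, 0.2338)  len=1.3498
  (v8,v10,v11) [-+-] → (-1.66738, 0.550138, 0.2338)–(-1.985, 0, 0.2338)  len=0.6352
  (v9,v12,v10) [--+] → (-1.70979, -1.72379, 0.2338)–(-2.70503, 0, 0.2338)  len=1.9905
  (v10,v12,v13) [+-+] → (-1.70979, -1.72379, 0.2338)–(-1.35252, -2.34262, 0.2338)  len=0.7146
  (v10,v13,v11) [++-] → (-1.31012, -1.16896, 0.2338)–(-1.985, 0, 0.2338)  len=1.3498
  (v11,v13,v14) [-+-] → (-1.31012, -1.16896, 0.2338)–(-0.9925, -1.7191, 0.2338)  len=0.6352
  (v12,v15,v13) [--+] → (0.637978, -2.34262, 0.2338)–(-1.35252, -2.34262, 0.2338)  len=1.9905
  (v13,v15,v16) [+-+] → (0.637978, -2.34262, 0.2338)–(1.35252, -2.34262, 0.2338)  len=0.7145
  (v13,v16,v14) [++-] → (0.357269, -1.7191, 0.2338)–(-0.9925, -1.7191, 0.2338)  len=1.3498
  (v14,v16,v17) [-+-] → (0.357269, -1.7191, 0.2338)–(0.9925, -1.7191, 0.2338)  len=0.6352
  (v15,v0,v16) [--+] → (2.34777, -0.618823, 0.2338)–(1.35252, -2.34262, 0.2338)  len=1.9905
  (v16,v0,v1) [+-+] → (2.34777, -0.618823, 0.2338)–(2.70503, 0, 0.2338)  len=0.7146
  (v16,v1,v17) [++-] → (1.66738, -0.550138, 0.2338)–(0.9925, -1.7191, 0.2338)  len=1.3498
  (v17,v1,v2) [-+-] → (1.66738, -0.550138, 0.2338)–(1.985, 0, 0.2338)  len=0.6352

Chained into 2 loop(s):
  loop 1: 12 segments, perimeter = 16.2302
  loop 2: 12 segments, perimeter = 11.9101
Total perimeter = 28.140


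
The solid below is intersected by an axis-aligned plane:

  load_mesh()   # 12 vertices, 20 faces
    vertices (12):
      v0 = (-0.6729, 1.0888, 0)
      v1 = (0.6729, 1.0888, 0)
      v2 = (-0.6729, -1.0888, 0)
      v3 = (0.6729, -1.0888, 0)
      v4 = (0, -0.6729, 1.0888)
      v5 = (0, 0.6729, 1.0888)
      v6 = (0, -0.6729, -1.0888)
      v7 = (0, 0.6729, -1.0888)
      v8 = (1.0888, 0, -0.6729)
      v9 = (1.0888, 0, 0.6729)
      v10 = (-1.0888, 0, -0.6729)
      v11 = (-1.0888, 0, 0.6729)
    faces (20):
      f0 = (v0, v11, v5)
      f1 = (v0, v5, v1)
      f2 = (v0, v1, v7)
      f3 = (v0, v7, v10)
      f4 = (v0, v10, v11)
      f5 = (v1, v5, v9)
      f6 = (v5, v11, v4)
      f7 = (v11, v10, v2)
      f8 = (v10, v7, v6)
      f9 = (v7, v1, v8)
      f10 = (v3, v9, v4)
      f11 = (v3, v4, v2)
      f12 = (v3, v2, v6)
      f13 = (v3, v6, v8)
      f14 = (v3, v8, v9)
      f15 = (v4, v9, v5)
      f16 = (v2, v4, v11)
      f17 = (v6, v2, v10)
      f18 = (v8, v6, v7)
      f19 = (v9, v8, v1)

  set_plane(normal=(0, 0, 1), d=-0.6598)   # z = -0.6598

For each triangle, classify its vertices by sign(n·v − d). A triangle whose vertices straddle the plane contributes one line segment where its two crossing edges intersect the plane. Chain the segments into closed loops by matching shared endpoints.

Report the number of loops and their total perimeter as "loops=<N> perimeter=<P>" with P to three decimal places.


loops=1 perimeter=5.765

Straddling triangles (10 of 20):
  (v0,v1,v7) [++-] → (0.265131, 0.836769, -0.6598)–(-0.265131, 0.836769, -0.6598)  len=0.5303
  (v0,v7,v10) [+--] → (-0.265131, 0.836769, -0.6598)–(-1.0807, 0.0211967, -0.6598)  len=1.1534
  (v0,v10,v11) [+-+] → (-1.0807, 0.0211967, -0.6598)–(-1.0888, 0, -0.6598)  len=0.0227
  (v11,v10,v2) [+-+] → (-1.0888, 0, -0.6598)–(-1.0807, -0.0211967, -0.6598)  len=0.0227
  (v7,v1,v8) [-+-] → (0.265131, 0.836769, -0.6598)–(1.0807, 0.0211967, -0.6598)  len=1.1534
  (v3,v2,v6) [++-] → (-0.265131, -0.836769, -0.6598)–(0.265131, -0.836769, -0.6598)  len=0.5303
  (v3,v6,v8) [+--] → (0.265131, -0.836769, -0.6598)–(1.0807, -0.0211967, -0.6598)  len=1.1534
  (v3,v8,v9) [+-+] → (1.0807, -0.0211967, -0.6598)–(1.0888, 0, -0.6598)  len=0.0227
  (v6,v2,v10) [-+-] → (-0.265131, -0.836769, -0.6598)–(-1.0807, -0.0211967, -0.6598)  len=1.1534
  (v9,v8,v1) [+-+] → (1.0888, 0, -0.6598)–(1.0807, 0.0211967, -0.6598)  len=0.0227

Chained into 1 loop(s):
  loop 1: 10 segments, perimeter = 5.7649
Total perimeter = 5.765


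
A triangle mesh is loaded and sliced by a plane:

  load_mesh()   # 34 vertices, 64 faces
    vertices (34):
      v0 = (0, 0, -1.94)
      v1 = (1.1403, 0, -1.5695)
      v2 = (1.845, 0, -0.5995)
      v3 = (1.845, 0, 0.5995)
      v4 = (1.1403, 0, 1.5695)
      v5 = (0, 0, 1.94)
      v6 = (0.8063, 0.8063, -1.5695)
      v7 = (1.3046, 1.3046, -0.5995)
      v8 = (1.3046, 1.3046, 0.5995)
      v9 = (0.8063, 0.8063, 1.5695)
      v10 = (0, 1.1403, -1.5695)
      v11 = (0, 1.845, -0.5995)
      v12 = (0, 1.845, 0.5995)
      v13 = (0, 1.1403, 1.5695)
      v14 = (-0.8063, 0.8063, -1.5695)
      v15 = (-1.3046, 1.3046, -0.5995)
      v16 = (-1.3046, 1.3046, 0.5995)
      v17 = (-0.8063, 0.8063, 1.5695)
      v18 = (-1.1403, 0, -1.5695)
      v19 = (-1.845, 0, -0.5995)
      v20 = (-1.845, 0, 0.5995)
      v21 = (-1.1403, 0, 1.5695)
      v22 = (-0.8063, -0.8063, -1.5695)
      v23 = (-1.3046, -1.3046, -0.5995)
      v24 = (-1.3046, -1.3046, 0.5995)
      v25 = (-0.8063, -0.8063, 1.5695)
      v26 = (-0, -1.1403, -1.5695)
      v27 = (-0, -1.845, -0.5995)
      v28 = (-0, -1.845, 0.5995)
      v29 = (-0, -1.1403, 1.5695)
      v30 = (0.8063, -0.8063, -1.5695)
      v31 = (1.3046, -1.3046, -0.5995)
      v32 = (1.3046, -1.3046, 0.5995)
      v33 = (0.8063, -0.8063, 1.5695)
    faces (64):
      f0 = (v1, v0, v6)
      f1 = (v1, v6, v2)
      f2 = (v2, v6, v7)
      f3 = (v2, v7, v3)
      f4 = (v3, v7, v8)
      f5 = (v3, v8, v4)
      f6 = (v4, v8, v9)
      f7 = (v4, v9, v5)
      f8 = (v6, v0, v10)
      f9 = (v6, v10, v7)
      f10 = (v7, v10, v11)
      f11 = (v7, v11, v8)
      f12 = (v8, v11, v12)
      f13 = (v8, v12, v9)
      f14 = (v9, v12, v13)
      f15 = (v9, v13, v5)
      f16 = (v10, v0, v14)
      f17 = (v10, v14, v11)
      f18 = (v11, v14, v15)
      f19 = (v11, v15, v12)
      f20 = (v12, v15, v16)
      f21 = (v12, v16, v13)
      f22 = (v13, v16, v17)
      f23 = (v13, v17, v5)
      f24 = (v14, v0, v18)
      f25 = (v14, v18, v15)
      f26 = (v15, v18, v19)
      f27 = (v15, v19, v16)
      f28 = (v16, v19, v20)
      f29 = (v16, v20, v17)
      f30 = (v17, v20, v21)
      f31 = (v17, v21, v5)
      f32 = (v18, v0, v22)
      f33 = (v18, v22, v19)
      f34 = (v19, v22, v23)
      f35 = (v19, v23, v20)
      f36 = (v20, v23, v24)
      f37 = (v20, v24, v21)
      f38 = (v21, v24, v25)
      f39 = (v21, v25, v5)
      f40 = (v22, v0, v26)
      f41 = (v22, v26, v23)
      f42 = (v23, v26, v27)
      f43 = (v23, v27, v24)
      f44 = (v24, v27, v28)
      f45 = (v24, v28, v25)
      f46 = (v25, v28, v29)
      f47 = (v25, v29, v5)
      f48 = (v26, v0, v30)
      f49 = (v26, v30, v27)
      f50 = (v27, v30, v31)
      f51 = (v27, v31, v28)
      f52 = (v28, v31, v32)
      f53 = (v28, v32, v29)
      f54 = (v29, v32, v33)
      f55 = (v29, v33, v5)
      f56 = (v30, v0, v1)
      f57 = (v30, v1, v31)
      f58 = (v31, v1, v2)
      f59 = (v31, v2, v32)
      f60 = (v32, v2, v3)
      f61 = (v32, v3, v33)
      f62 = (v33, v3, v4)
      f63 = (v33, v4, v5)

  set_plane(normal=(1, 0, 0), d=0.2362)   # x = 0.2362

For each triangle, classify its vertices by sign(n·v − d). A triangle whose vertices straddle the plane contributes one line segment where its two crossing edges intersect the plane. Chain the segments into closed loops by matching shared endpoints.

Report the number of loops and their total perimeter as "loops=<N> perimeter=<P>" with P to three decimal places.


Straddling triangles (20 of 64):
  (v1,v0,v6) [+-+] → (0.2362, 0, -1.86326)–(0.2362, 0.2362, -1.83146)  len=0.2383
  (v4,v9,v5) [++-] → (0.2362, 0.2362, 1.83146)–(0.2362, 0, 1.86326)  len=0.2383
  (v6,v0,v10) [+--] → (0.2362, 0.2362, -1.83146)–(0.2362, 1.04246, -1.5695)  len=0.8477
  (v6,v10,v7) [+-+] → (0.2362, 1.04246, -1.5695)–(0.2362, 1.17005, -1.39388)  len=0.2171
  (v7,v10,v11) [+--] → (0.2362, 1.17005, -1.39388)–(0.2362, 1.74716, -0.5995)  len=0.9819
  (v7,v11,v8) [+-+] → (0.2362, 1.74716, -0.5995)–(0.2362, 1.74716, -0.382419)  len=0.2171
  (v8,v11,v12) [+--] → (0.2362, 1.74716, -0.382419)–(0.2362, 1.74716, 0.5995)  len=0.9819
  (v8,v12,v9) [+-+] → (0.2362, 1.74716, 0.5995)–(0.2362, 1.54072, 0.883655)  len=0.3512
  (v9,v12,v13) [+--] → (0.2362, 1.54072, 0.883655)–(0.2362, 1.04246, 1.5695)  len=0.8477
  (v9,v13,v5) [+--] → (0.2362, 1.04246, 1.5695)–(0.2362, 0.2362, 1.83146)  len=0.8477
  (v26,v0,v30) [--+] → (0.2362, -0.2362, -1.83146)–(0.2362, -1.04246, -1.5695)  len=0.8477
  (v26,v30,v27) [-+-] → (0.2362, -1.04246, -1.5695)–(0.2362, -1.54072, -0.883655)  len=0.8477
  (v27,v30,v31) [-++] → (0.2362, -1.54072, -0.883655)–(0.2362, -1.74716, -0.5995)  len=0.3512
  (v27,v31,v28) [-+-] → (0.2362, -1.74716, -0.5995)–(0.2362, -1.74716, 0.382419)  len=0.9819
  (v28,v31,v32) [-++] → (0.2362, -1.74716, 0.382419)–(0.2362, -1.74716, 0.5995)  len=0.2171
  (v28,v32,v29) [-+-] → (0.2362, -1.74716, 0.5995)–(0.2362, -1.17005, 1.39388)  len=0.9819
  (v29,v32,v33) [-++] → (0.2362, -1.17005, 1.39388)–(0.2362, -1.04246, 1.5695)  len=0.2171
  (v29,v33,v5) [-+-] → (0.2362, -1.04246, 1.5695)–(0.2362, -0.2362, 1.83146)  len=0.8477
  (v30,v0,v1) [+-+] → (0.2362, -0.2362, -1.83146)–(0.2362, 0, -1.86326)  len=0.2383
  (v33,v4,v5) [++-] → (0.2362, 0, 1.86326)–(0.2362, -0.2362, 1.83146)  len=0.2383

Chained into 1 loop(s):
  loop 1: 20 segments, perimeter = 11.5382
Total perimeter = 11.538

loops=1 perimeter=11.538


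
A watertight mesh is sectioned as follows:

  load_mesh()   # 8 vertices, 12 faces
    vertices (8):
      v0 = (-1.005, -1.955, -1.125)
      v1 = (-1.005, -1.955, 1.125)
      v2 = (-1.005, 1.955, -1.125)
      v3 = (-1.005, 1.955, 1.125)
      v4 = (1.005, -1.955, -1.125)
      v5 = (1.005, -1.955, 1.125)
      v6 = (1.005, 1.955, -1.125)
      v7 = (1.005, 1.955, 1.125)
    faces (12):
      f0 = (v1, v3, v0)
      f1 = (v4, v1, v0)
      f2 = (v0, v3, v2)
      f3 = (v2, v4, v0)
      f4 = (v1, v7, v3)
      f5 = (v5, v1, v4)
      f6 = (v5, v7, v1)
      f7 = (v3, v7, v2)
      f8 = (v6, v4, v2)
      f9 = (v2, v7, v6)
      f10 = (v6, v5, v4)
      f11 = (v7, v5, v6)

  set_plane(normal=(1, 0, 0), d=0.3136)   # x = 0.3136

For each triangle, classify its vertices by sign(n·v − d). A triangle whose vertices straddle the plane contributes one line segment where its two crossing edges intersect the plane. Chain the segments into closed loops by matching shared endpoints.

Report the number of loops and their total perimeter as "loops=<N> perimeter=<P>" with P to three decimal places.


Straddling triangles (8 of 12):
  (v4,v1,v0) [+--] → (0.3136, -1.955, -0.351045)–(0.3136, -1.955, -1.125)  len=0.7740
  (v2,v4,v0) [-+-] → (0.3136, -0.610038, -1.125)–(0.3136, -1.955, -1.125)  len=1.3450
  (v1,v7,v3) [-+-] → (0.3136, 0.610038, 1.125)–(0.3136, 1.955, 1.125)  len=1.3450
  (v5,v1,v4) [+-+] → (0.3136, -1.955, 1.125)–(0.3136, -1.955, -0.351045)  len=1.4760
  (v5,v7,v1) [++-] → (0.3136, 0.610038, 1.125)–(0.3136, -1.955, 1.125)  len=2.5650
  (v3,v7,v2) [-+-] → (0.3136, 1.955, 1.125)–(0.3136, 1.955, 0.351045)  len=0.7740
  (v6,v4,v2) [++-] → (0.3136, -0.610038, -1.125)–(0.3136, 1.955, -1.125)  len=2.5650
  (v2,v7,v6) [-++] → (0.3136, 1.955, 0.351045)–(0.3136, 1.955, -1.125)  len=1.4760

Chained into 1 loop(s):
  loop 1: 8 segments, perimeter = 12.3200
Total perimeter = 12.320

loops=1 perimeter=12.320


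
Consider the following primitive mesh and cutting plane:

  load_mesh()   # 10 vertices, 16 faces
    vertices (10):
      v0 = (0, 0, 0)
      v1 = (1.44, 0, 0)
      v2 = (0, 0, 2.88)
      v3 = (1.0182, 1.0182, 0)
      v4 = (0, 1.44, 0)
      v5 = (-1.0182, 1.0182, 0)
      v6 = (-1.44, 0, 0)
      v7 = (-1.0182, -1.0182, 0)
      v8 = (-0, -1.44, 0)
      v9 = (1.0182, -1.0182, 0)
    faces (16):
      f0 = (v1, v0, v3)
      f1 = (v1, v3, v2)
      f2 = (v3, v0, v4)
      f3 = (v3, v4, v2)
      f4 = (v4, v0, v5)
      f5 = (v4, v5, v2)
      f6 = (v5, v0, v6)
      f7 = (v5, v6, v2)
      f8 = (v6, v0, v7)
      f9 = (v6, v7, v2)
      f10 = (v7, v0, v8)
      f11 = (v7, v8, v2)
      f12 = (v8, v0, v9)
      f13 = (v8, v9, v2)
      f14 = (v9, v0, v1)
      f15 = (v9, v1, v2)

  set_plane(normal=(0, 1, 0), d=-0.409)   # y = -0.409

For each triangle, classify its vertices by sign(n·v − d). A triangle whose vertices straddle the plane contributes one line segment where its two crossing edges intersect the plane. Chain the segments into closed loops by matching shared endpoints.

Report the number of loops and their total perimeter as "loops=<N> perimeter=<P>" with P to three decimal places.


Straddling triangles (8 of 16):
  (v6,v0,v7) [++-] → (-0.409, -0.409, 0)–(-1.27057, -0.409, 0)  len=0.8616
  (v6,v7,v2) [+-+] → (-1.27057, -0.409, 0)–(-0.409, -0.409, 1.72313)  len=1.9265
  (v7,v0,v8) [-+-] → (-0.409, -0.409, 0)–(0, -0.409, 0)  len=0.4090
  (v7,v8,v2) [--+] → (0, -0.409, 2.062)–(-0.409, -0.409, 1.72313)  len=0.5311
  (v8,v0,v9) [-+-] → (0, -0.409, 0)–(0.409, -0.409, 0)  len=0.4090
  (v8,v9,v2) [--+] → (0.409, -0.409, 1.72313)–(0, -0.409, 2.062)  len=0.5311
  (v9,v0,v1) [-++] → (0.409, -0.409, 0)–(1.27057, -0.409, 0)  len=0.8616
  (v9,v1,v2) [-++] → (1.27057, -0.409, 0)–(0.409, -0.409, 1.72313)  len=1.9265

Chained into 1 loop(s):
  loop 1: 8 segments, perimeter = 7.4565
Total perimeter = 7.456

loops=1 perimeter=7.456


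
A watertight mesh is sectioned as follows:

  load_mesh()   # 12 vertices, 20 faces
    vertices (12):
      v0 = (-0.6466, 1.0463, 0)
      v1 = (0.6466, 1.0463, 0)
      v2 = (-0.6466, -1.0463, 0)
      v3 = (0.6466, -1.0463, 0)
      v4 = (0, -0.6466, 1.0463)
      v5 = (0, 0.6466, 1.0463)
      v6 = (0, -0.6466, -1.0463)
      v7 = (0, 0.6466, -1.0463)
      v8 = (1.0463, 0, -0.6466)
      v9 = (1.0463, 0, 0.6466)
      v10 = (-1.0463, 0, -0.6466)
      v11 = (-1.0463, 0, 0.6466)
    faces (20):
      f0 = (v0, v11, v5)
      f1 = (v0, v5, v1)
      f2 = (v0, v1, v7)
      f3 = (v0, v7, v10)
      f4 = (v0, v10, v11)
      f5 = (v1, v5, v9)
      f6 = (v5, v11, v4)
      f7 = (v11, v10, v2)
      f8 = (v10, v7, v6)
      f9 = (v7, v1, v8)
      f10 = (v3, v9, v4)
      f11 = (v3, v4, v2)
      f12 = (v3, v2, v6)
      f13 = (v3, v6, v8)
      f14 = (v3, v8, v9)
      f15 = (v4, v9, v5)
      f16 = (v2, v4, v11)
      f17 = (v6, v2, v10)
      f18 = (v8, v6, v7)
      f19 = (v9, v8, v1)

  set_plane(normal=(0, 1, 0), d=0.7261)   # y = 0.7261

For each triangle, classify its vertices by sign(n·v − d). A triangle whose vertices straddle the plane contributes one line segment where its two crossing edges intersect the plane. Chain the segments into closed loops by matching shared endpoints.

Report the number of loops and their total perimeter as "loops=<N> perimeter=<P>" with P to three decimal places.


Straddling triangles (8 of 20):
  (v0,v11,v5) [+--] → (-0.768921, 0.7261, 0.197879)–(-0.128608, 0.7261, 0.838192)  len=0.9055
  (v0,v5,v1) [+-+] → (-0.128608, 0.7261, 0.838192)–(0.128608, 0.7261, 0.838192)  len=0.2572
  (v0,v1,v7) [++-] → (0.128608, 0.7261, -0.838192)–(-0.128608, 0.7261, -0.838192)  len=0.2572
  (v0,v7,v10) [+--] → (-0.128608, 0.7261, -0.838192)–(-0.768921, 0.7261, -0.197879)  len=0.9055
  (v0,v10,v11) [+--] → (-0.768921, 0.7261, -0.197879)–(-0.768921, 0.7261, 0.197879)  len=0.3958
  (v1,v5,v9) [+--] → (0.128608, 0.7261, 0.838192)–(0.768921, 0.7261, 0.197879)  len=0.9055
  (v7,v1,v8) [-+-] → (0.128608, 0.7261, -0.838192)–(0.768921, 0.7261, -0.197879)  len=0.9055
  (v9,v8,v1) [--+] → (0.768921, 0.7261, -0.197879)–(0.768921, 0.7261, 0.197879)  len=0.3958

Chained into 1 loop(s):
  loop 1: 8 segments, perimeter = 4.9281
Total perimeter = 4.928

loops=1 perimeter=4.928


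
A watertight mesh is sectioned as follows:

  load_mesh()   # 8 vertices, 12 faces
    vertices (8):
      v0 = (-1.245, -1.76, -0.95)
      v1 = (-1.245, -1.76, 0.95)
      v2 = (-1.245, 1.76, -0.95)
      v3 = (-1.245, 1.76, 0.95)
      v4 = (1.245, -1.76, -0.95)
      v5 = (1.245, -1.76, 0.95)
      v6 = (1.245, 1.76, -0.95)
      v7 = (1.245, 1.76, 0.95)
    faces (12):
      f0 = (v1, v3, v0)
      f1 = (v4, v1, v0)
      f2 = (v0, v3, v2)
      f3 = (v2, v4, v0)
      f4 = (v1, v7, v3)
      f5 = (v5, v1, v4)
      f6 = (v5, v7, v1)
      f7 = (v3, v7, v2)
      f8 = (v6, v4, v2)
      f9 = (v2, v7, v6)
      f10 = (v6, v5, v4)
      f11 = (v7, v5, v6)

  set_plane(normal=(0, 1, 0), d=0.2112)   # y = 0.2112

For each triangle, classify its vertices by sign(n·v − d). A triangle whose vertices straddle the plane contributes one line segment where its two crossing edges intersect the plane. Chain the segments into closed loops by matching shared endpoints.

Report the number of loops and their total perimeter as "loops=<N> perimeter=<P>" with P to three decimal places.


loops=1 perimeter=8.780

Straddling triangles (8 of 12):
  (v1,v3,v0) [-+-] → (-1.245, 0.2112, 0.95)–(-1.245, 0.2112, 0.114)  len=0.8360
  (v0,v3,v2) [-++] → (-1.245, 0.2112, 0.114)–(-1.245, 0.2112, -0.95)  len=1.0640
  (v2,v4,v0) [+--] → (-0.1494, 0.2112, -0.95)–(-1.245, 0.2112, -0.95)  len=1.0956
  (v1,v7,v3) [-++] → (0.1494, 0.2112, 0.95)–(-1.245, 0.2112, 0.95)  len=1.3944
  (v5,v7,v1) [-+-] → (1.245, 0.2112, 0.95)–(0.1494, 0.2112, 0.95)  len=1.0956
  (v6,v4,v2) [+-+] → (1.245, 0.2112, -0.95)–(-0.1494, 0.2112, -0.95)  len=1.3944
  (v6,v5,v4) [+--] → (1.245, 0.2112, -0.114)–(1.245, 0.2112, -0.95)  len=0.8360
  (v7,v5,v6) [+-+] → (1.245, 0.2112, 0.95)–(1.245, 0.2112, -0.114)  len=1.0640

Chained into 1 loop(s):
  loop 1: 8 segments, perimeter = 8.7800
Total perimeter = 8.780


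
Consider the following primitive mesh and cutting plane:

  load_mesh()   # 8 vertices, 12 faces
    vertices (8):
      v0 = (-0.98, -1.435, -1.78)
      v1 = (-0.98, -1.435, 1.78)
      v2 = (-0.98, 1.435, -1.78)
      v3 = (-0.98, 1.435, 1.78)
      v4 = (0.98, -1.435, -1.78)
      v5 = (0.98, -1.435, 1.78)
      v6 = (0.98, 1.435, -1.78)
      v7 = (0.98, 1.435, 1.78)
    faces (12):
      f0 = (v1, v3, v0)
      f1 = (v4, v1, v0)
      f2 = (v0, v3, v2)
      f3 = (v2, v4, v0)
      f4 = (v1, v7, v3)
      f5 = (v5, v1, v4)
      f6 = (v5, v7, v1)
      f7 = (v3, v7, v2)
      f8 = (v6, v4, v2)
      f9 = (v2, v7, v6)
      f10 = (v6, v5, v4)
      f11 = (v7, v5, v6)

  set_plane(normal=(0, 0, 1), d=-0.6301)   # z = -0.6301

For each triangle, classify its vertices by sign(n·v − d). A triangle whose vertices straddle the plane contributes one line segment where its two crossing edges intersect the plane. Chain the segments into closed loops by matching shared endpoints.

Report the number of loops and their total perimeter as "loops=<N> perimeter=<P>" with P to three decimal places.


Straddling triangles (8 of 12):
  (v1,v3,v0) [++-] → (-0.98, -0.507974, -0.6301)–(-0.98, -1.435, -0.6301)  len=0.9270
  (v4,v1,v0) [-+-] → (0.346909, -1.435, -0.6301)–(-0.98, -1.435, -0.6301)  len=1.3269
  (v0,v3,v2) [-+-] → (-0.98, -0.507974, -0.6301)–(-0.98, 1.435, -0.6301)  len=1.9430
  (v5,v1,v4) [++-] → (0.346909, -1.435, -0.6301)–(0.98, -1.435, -0.6301)  len=0.6331
  (v3,v7,v2) [++-] → (-0.346909, 1.435, -0.6301)–(-0.98, 1.435, -0.6301)  len=0.6331
  (v2,v7,v6) [-+-] → (-0.346909, 1.435, -0.6301)–(0.98, 1.435, -0.6301)  len=1.3269
  (v6,v5,v4) [-+-] → (0.98, 0.507974, -0.6301)–(0.98, -1.435, -0.6301)  len=1.9430
  (v7,v5,v6) [++-] → (0.98, 0.507974, -0.6301)–(0.98, 1.435, -0.6301)  len=0.9270

Chained into 1 loop(s):
  loop 1: 8 segments, perimeter = 9.6600
Total perimeter = 9.660

loops=1 perimeter=9.660


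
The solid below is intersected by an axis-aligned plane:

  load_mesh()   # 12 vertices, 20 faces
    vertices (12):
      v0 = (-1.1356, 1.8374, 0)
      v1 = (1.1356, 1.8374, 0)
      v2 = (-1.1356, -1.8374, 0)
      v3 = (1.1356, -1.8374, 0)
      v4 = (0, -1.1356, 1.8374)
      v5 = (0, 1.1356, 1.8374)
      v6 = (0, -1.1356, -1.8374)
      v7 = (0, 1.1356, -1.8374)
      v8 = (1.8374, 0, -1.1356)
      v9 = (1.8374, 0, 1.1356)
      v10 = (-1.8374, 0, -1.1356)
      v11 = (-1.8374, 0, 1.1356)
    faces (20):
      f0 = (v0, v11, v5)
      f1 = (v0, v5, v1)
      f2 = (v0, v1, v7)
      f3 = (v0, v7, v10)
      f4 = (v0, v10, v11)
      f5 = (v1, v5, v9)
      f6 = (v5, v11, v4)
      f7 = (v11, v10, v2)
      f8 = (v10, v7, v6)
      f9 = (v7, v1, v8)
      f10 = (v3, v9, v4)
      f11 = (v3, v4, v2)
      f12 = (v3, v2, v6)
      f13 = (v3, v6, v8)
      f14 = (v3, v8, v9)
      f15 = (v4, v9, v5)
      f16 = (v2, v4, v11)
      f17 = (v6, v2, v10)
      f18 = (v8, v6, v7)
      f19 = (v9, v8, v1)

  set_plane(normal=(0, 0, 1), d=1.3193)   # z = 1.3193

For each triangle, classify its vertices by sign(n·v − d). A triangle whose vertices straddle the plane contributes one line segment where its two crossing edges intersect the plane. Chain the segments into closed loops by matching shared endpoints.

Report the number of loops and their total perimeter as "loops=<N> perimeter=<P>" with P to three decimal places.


loops=1 perimeter=8.332

Straddling triangles (8 of 20):
  (v0,v11,v5) [--+] → (-1.35645, 0.29725, 1.3193)–(-0.32021, 1.33349, 1.3193)  len=1.4655
  (v0,v5,v1) [-+-] → (-0.32021, 1.33349, 1.3193)–(0.32021, 1.33349, 1.3193)  len=0.6404
  (v1,v5,v9) [-+-] → (0.32021, 1.33349, 1.3193)–(1.35645, 0.29725, 1.3193)  len=1.4655
  (v5,v11,v4) [+-+] → (-1.35645, 0.29725, 1.3193)–(-1.35645, -0.29725, 1.3193)  len=0.5945
  (v3,v9,v4) [--+] → (1.35645, -0.29725, 1.3193)–(0.32021, -1.33349, 1.3193)  len=1.4655
  (v3,v4,v2) [-+-] → (0.32021, -1.33349, 1.3193)–(-0.32021, -1.33349, 1.3193)  len=0.6404
  (v4,v9,v5) [+-+] → (1.35645, -0.29725, 1.3193)–(1.35645, 0.29725, 1.3193)  len=0.5945
  (v2,v4,v11) [-+-] → (-0.32021, -1.33349, 1.3193)–(-1.35645, -0.29725, 1.3193)  len=1.4655

Chained into 1 loop(s):
  loop 1: 8 segments, perimeter = 8.3317
Total perimeter = 8.332


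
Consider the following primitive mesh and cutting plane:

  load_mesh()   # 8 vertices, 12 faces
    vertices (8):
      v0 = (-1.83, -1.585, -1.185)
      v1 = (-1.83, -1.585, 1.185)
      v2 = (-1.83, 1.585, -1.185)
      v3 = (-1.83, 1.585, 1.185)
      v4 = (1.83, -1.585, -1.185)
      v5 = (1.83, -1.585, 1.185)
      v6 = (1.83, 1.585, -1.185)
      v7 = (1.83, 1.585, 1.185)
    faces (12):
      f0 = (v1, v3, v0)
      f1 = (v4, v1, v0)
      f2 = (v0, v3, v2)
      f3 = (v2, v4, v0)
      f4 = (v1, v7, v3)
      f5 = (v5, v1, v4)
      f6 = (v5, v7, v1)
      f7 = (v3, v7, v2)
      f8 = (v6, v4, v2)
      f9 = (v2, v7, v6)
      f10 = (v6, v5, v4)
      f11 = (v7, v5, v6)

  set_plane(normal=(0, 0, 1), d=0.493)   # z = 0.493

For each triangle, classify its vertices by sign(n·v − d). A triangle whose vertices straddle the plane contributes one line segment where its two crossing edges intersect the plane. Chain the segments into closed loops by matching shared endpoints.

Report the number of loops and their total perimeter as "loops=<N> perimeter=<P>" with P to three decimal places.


loops=1 perimeter=13.660

Straddling triangles (8 of 12):
  (v1,v3,v0) [++-] → (-1.83, 0.659414, 0.493)–(-1.83, -1.585, 0.493)  len=2.2444
  (v4,v1,v0) [-+-] → (-0.761342, -1.585, 0.493)–(-1.83, -1.585, 0.493)  len=1.0687
  (v0,v3,v2) [-+-] → (-1.83, 0.659414, 0.493)–(-1.83, 1.585, 0.493)  len=0.9256
  (v5,v1,v4) [++-] → (-0.761342, -1.585, 0.493)–(1.83, -1.585, 0.493)  len=2.5913
  (v3,v7,v2) [++-] → (0.761342, 1.585, 0.493)–(-1.83, 1.585, 0.493)  len=2.5913
  (v2,v7,v6) [-+-] → (0.761342, 1.585, 0.493)–(1.83, 1.585, 0.493)  len=1.0687
  (v6,v5,v4) [-+-] → (1.83, -0.659414, 0.493)–(1.83, -1.585, 0.493)  len=0.9256
  (v7,v5,v6) [++-] → (1.83, -0.659414, 0.493)–(1.83, 1.585, 0.493)  len=2.2444

Chained into 1 loop(s):
  loop 1: 8 segments, perimeter = 13.6600
Total perimeter = 13.660


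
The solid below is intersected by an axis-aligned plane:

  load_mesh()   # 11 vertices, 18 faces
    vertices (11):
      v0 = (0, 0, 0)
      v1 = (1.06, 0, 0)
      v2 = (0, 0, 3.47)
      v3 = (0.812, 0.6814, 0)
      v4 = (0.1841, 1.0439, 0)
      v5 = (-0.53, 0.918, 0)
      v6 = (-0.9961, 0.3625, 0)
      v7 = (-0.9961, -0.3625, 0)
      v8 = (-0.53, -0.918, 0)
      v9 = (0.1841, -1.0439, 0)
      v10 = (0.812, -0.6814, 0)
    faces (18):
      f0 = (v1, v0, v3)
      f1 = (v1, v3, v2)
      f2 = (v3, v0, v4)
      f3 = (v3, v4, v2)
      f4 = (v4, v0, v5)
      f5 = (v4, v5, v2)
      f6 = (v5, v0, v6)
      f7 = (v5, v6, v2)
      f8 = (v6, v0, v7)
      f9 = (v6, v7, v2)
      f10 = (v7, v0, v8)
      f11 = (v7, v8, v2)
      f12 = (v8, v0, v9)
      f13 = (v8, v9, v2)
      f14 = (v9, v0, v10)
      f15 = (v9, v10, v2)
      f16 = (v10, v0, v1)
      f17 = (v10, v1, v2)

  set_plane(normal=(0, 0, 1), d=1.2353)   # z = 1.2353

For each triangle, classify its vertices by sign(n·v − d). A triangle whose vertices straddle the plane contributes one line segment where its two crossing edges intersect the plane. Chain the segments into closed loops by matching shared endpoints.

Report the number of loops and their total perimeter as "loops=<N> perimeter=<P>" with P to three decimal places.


Straddling triangles (9 of 18):
  (v1,v3,v2) [--+] → (0.522933, 0.438826, 1.2353)–(0.682646, 0, 1.2353)  len=0.4670
  (v3,v4,v2) [--+] → (0.118561, 0.672278, 1.2353)–(0.522933, 0.438826, 1.2353)  len=0.4669
  (v4,v5,v2) [--+] → (-0.341323, 0.591197, 1.2353)–(0.118561, 0.672278, 1.2353)  len=0.4670
  (v5,v6,v2) [--+] → (-0.641494, 0.233452, 1.2353)–(-0.341323, 0.591197, 1.2353)  len=0.4670
  (v6,v7,v2) [--+] → (-0.641494, -0.233452, 1.2353)–(-0.641494, 0.233452, 1.2353)  len=0.4669
  (v7,v8,v2) [--+] → (-0.341323, -0.591197, 1.2353)–(-0.641494, -0.233452, 1.2353)  len=0.4670
  (v8,v9,v2) [--+] → (0.118561, -0.672278, 1.2353)–(-0.341323, -0.591197, 1.2353)  len=0.4670
  (v9,v10,v2) [--+] → (0.522933, -0.438826, 1.2353)–(0.118561, -0.672278, 1.2353)  len=0.4669
  (v10,v1,v2) [--+] → (0.682646, 0, 1.2353)–(0.522933, -0.438826, 1.2353)  len=0.4670

Chained into 1 loop(s):
  loop 1: 9 segments, perimeter = 4.2027
Total perimeter = 4.203

loops=1 perimeter=4.203


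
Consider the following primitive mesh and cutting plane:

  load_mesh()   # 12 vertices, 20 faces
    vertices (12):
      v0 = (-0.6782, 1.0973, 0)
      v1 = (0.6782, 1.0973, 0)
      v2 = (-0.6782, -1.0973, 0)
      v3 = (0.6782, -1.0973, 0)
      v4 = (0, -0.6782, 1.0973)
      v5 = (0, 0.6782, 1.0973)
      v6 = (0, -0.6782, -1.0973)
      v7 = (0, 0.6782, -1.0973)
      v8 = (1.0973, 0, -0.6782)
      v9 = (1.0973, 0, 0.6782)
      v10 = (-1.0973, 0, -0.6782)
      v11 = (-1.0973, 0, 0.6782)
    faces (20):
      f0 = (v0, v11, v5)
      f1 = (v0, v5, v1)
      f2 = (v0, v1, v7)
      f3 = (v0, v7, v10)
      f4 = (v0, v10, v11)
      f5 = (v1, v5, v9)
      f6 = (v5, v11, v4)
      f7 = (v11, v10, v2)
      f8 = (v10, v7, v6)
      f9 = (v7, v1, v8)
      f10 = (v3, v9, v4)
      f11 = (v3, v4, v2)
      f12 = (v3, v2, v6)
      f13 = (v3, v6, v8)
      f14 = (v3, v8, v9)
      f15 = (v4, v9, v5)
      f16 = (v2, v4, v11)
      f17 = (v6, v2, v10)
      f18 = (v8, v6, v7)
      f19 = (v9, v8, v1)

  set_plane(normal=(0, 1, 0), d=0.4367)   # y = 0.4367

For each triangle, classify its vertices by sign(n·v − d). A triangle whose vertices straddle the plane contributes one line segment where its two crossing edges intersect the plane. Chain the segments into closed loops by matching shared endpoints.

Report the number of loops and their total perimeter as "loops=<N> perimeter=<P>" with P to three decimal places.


loops=1 perimeter=6.360

Straddling triangles (10 of 20):
  (v0,v11,v5) [+-+] → (-0.930508, 0.4367, 0.408292)–(-0.390737, 0.4367, 0.948063)  len=0.7634
  (v0,v7,v10) [++-] → (-0.390737, 0.4367, -0.948063)–(-0.930508, 0.4367, -0.408292)  len=0.7634
  (v0,v10,v11) [+--] → (-0.930508, 0.4367, -0.408292)–(-0.930508, 0.4367, 0.408292)  len=0.8166
  (v1,v5,v9) [++-] → (0.390737, 0.4367, 0.948063)–(0.930508, 0.4367, 0.408292)  len=0.7634
  (v5,v11,v4) [+--] → (-0.390737, 0.4367, 0.948063)–(0, 0.4367, 1.0973)  len=0.4183
  (v10,v7,v6) [-+-] → (-0.390737, 0.4367, -0.948063)–(0, 0.4367, -1.0973)  len=0.4183
  (v7,v1,v8) [++-] → (0.930508, 0.4367, -0.408292)–(0.390737, 0.4367, -0.948063)  len=0.7634
  (v4,v9,v5) [--+] → (0.390737, 0.4367, 0.948063)–(0, 0.4367, 1.0973)  len=0.4183
  (v8,v6,v7) [--+] → (0, 0.4367, -1.0973)–(0.390737, 0.4367, -0.948063)  len=0.4183
  (v9,v8,v1) [--+] → (0.930508, 0.4367, -0.408292)–(0.930508, 0.4367, 0.408292)  len=0.8166

Chained into 1 loop(s):
  loop 1: 10 segments, perimeter = 6.3596
Total perimeter = 6.360
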